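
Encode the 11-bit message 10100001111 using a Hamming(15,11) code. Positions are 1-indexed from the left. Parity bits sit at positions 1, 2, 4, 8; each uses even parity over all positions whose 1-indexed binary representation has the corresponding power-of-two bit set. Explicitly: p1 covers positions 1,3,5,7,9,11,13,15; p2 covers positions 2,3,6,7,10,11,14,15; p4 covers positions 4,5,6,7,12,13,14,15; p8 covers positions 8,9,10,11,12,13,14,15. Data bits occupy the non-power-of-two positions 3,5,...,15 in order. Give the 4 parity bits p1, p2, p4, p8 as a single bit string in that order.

Place data bits at non-power-of-two positions: b3=1, b5=0, b6=1, b7=0, b9=0, b10=0, b11=0, b12=1, b13=1, b14=1, b15=1.
p1 = XOR of data positions {3,5,7,9,11,13,15} = 1⊕0⊕0⊕0⊕0⊕1⊕1 = 1
p2 = XOR of data positions {3,6,7,10,11,14,15} = 1⊕1⊕0⊕0⊕0⊕1⊕1 = 0
p4 = XOR of data positions {5,6,7,12,13,14,15} = 0⊕1⊕0⊕1⊕1⊕1⊕1 = 1
p8 = XOR of data positions {9,10,11,12,13,14,15} = 0⊕0⊕0⊕1⊕1⊕1⊕1 = 0
Parity bits p1,p2,p4,p8 = 1010

1010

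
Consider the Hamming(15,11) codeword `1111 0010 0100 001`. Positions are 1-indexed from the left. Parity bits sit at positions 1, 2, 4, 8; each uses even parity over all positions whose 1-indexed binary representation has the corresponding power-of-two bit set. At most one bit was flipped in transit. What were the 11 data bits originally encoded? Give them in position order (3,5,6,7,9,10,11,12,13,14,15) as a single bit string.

10110100001

s1: b1⊕b3⊕b5⊕b7⊕b9⊕b11⊕b13⊕b15 = 1⊕1⊕0⊕1⊕0⊕0⊕0⊕1 = 0
s2: b2⊕b3⊕b6⊕b7⊕b10⊕b11⊕b14⊕b15 = 1⊕1⊕0⊕1⊕1⊕0⊕0⊕1 = 1
s4: b4⊕b5⊕b6⊕b7⊕b12⊕b13⊕b14⊕b15 = 1⊕0⊕0⊕1⊕0⊕0⊕0⊕1 = 1
s8: b8⊕b9⊕b10⊕b11⊕b12⊕b13⊕b14⊕b15 = 0⊕0⊕1⊕0⊕0⊕0⊕0⊕1 = 0
Syndrome (s8...s1) = 0110 → position 6.
Flip bit 6: corrected codeword = 111101100100001
Data bits at positions 3,5,6,7,9,10,11,12,13,14,15: 10110100001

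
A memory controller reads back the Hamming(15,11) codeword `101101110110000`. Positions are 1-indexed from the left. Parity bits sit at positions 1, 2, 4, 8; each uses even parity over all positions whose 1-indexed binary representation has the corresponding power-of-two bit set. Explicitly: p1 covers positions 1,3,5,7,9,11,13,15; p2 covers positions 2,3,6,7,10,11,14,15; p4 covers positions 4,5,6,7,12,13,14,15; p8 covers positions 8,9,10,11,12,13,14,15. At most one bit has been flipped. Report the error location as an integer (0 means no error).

14

s1: b1⊕b3⊕b5⊕b7⊕b9⊕b11⊕b13⊕b15 = 1⊕1⊕0⊕1⊕0⊕1⊕0⊕0 = 0
s2: b2⊕b3⊕b6⊕b7⊕b10⊕b11⊕b14⊕b15 = 0⊕1⊕1⊕1⊕1⊕1⊕0⊕0 = 1
s4: b4⊕b5⊕b6⊕b7⊕b12⊕b13⊕b14⊕b15 = 1⊕0⊕1⊕1⊕0⊕0⊕0⊕0 = 1
s8: b8⊕b9⊕b10⊕b11⊕b12⊕b13⊕b14⊕b15 = 1⊕0⊕1⊕1⊕0⊕0⊕0⊕0 = 1
Syndrome (s8...s1) = 1110 → position 14.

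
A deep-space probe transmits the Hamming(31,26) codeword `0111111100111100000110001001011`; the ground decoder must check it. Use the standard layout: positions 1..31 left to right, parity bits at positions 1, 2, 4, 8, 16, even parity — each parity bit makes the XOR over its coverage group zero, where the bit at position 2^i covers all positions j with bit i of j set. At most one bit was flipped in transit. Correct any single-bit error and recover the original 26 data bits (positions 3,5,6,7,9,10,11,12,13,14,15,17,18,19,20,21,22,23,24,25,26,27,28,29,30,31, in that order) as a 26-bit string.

s1: b1⊕b3⊕b5⊕b7⊕b9⊕b11⊕b13⊕b15⊕b17⊕b19⊕b21⊕b23⊕b25⊕b27⊕b29⊕b31 = 0⊕1⊕1⊕1⊕0⊕1⊕1⊕0⊕0⊕0⊕1⊕0⊕1⊕0⊕0⊕1 = 0
s2: b2⊕b3⊕b6⊕b7⊕b10⊕b11⊕b14⊕b15⊕b18⊕b19⊕b22⊕b23⊕b26⊕b27⊕b30⊕b31 = 1⊕1⊕1⊕1⊕0⊕1⊕1⊕0⊕0⊕0⊕0⊕0⊕0⊕0⊕1⊕1 = 0
s4: b4⊕b5⊕b6⊕b7⊕b12⊕b13⊕b14⊕b15⊕b20⊕b21⊕b22⊕b23⊕b28⊕b29⊕b30⊕b31 = 1⊕1⊕1⊕1⊕1⊕1⊕1⊕0⊕1⊕1⊕0⊕0⊕1⊕0⊕1⊕1 = 0
s8: b8⊕b9⊕b10⊕b11⊕b12⊕b13⊕b14⊕b15⊕b24⊕b25⊕b26⊕b27⊕b28⊕b29⊕b30⊕b31 = 1⊕0⊕0⊕1⊕1⊕1⊕1⊕0⊕0⊕1⊕0⊕0⊕1⊕0⊕1⊕1 = 1
s16: b16⊕b17⊕b18⊕b19⊕b20⊕b21⊕b22⊕b23⊕b24⊕b25⊕b26⊕b27⊕b28⊕b29⊕b30⊕b31 = 0⊕0⊕0⊕0⊕1⊕1⊕0⊕0⊕0⊕1⊕0⊕0⊕1⊕0⊕1⊕1 = 0
Syndrome (s16...s1) = 01000 → position 8.
Flip bit 8: corrected codeword = 0111111000111100000110001001011
Data bits at positions 3,5,6,7,9,10,11,12,13,14,15,17,18,19,20,21,22,23,24,25,26,27,28,29,30,31: 11110011110000110001001011

11110011110000110001001011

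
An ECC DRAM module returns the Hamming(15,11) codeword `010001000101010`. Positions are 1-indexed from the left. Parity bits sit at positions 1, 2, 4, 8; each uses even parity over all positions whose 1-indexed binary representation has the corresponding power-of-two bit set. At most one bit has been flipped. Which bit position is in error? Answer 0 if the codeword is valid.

s1: b1⊕b3⊕b5⊕b7⊕b9⊕b11⊕b13⊕b15 = 0⊕0⊕0⊕0⊕0⊕0⊕0⊕0 = 0
s2: b2⊕b3⊕b6⊕b7⊕b10⊕b11⊕b14⊕b15 = 1⊕0⊕1⊕0⊕1⊕0⊕1⊕0 = 0
s4: b4⊕b5⊕b6⊕b7⊕b12⊕b13⊕b14⊕b15 = 0⊕0⊕1⊕0⊕1⊕0⊕1⊕0 = 1
s8: b8⊕b9⊕b10⊕b11⊕b12⊕b13⊕b14⊕b15 = 0⊕0⊕1⊕0⊕1⊕0⊕1⊕0 = 1
Syndrome (s8...s1) = 1100 → position 12.

12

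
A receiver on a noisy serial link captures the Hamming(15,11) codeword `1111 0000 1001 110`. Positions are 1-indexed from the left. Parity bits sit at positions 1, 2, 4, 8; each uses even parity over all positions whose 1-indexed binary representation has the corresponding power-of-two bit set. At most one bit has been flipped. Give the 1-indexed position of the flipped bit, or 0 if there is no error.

s1: b1⊕b3⊕b5⊕b7⊕b9⊕b11⊕b13⊕b15 = 1⊕1⊕0⊕0⊕1⊕0⊕1⊕0 = 0
s2: b2⊕b3⊕b6⊕b7⊕b10⊕b11⊕b14⊕b15 = 1⊕1⊕0⊕0⊕0⊕0⊕1⊕0 = 1
s4: b4⊕b5⊕b6⊕b7⊕b12⊕b13⊕b14⊕b15 = 1⊕0⊕0⊕0⊕1⊕1⊕1⊕0 = 0
s8: b8⊕b9⊕b10⊕b11⊕b12⊕b13⊕b14⊕b15 = 0⊕1⊕0⊕0⊕1⊕1⊕1⊕0 = 0
Syndrome (s8...s1) = 0010 → position 2.

2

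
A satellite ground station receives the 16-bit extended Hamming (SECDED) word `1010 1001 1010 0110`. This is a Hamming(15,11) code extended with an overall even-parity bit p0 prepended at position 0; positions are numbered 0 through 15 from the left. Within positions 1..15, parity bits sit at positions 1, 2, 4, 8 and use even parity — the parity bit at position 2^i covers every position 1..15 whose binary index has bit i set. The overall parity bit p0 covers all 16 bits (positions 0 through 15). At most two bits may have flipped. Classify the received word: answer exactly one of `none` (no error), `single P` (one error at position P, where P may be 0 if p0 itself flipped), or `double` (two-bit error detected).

s1: b1⊕b3⊕b5⊕b7⊕b9⊕b11⊕b13⊕b15 = 0⊕0⊕0⊕1⊕0⊕0⊕1⊕0 = 0
s2: b2⊕b3⊕b6⊕b7⊕b10⊕b11⊕b14⊕b15 = 1⊕0⊕0⊕1⊕1⊕0⊕1⊕0 = 0
s4: b4⊕b5⊕b6⊕b7⊕b12⊕b13⊕b14⊕b15 = 1⊕0⊕0⊕1⊕0⊕1⊕1⊕0 = 0
s8: b8⊕b9⊕b10⊕b11⊕b12⊕b13⊕b14⊕b15 = 1⊕0⊕1⊕0⊕0⊕1⊕1⊕0 = 0
Syndrome (s8...s1) = 0000 → position 0 (no error).
Overall parity (XOR of all 16 bits, including p0): 1⊕0⊕1⊕0⊕1⊕0⊕0⊕1⊕1⊕0⊕1⊕0⊕0⊕1⊕1⊕0 = 0
Overall=0, syndrome position=0 → no error.

none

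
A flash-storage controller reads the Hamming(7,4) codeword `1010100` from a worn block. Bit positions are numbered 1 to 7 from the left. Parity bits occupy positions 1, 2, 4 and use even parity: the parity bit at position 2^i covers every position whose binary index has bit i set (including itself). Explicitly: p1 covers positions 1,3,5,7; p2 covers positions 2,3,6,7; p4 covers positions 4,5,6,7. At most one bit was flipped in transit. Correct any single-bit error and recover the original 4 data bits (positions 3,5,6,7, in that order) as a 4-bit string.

1101

s1: b1⊕b3⊕b5⊕b7 = 1⊕1⊕1⊕0 = 1
s2: b2⊕b3⊕b6⊕b7 = 0⊕1⊕0⊕0 = 1
s4: b4⊕b5⊕b6⊕b7 = 0⊕1⊕0⊕0 = 1
Syndrome (s4...s1) = 111 → position 7.
Flip bit 7: corrected codeword = 1010101
Data bits at positions 3,5,6,7: 1101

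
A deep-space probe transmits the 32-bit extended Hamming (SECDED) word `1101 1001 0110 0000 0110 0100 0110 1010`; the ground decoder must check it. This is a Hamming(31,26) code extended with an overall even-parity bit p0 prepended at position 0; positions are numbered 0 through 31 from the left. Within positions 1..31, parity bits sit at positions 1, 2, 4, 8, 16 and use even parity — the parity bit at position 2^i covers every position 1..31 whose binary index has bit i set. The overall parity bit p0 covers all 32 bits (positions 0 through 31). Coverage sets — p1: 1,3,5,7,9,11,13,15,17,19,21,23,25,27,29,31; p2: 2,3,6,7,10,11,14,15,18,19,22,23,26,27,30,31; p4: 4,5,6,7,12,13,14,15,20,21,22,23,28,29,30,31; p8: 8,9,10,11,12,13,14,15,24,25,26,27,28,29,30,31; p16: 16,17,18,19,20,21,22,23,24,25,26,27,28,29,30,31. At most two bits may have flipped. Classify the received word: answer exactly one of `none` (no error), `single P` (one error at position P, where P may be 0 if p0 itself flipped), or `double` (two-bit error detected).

double

s1: b1⊕b3⊕b5⊕b7⊕b9⊕b11⊕b13⊕b15⊕b17⊕b19⊕b21⊕b23⊕b25⊕b27⊕b29⊕b31 = 1⊕1⊕0⊕1⊕1⊕0⊕0⊕0⊕1⊕0⊕1⊕0⊕1⊕0⊕0⊕0 = 1
s2: b2⊕b3⊕b6⊕b7⊕b10⊕b11⊕b14⊕b15⊕b18⊕b19⊕b22⊕b23⊕b26⊕b27⊕b30⊕b31 = 0⊕1⊕0⊕1⊕1⊕0⊕0⊕0⊕1⊕0⊕0⊕0⊕1⊕0⊕1⊕0 = 0
s4: b4⊕b5⊕b6⊕b7⊕b12⊕b13⊕b14⊕b15⊕b20⊕b21⊕b22⊕b23⊕b28⊕b29⊕b30⊕b31 = 1⊕0⊕0⊕1⊕0⊕0⊕0⊕0⊕0⊕1⊕0⊕0⊕1⊕0⊕1⊕0 = 1
s8: b8⊕b9⊕b10⊕b11⊕b12⊕b13⊕b14⊕b15⊕b24⊕b25⊕b26⊕b27⊕b28⊕b29⊕b30⊕b31 = 0⊕1⊕1⊕0⊕0⊕0⊕0⊕0⊕0⊕1⊕1⊕0⊕1⊕0⊕1⊕0 = 0
s16: b16⊕b17⊕b18⊕b19⊕b20⊕b21⊕b22⊕b23⊕b24⊕b25⊕b26⊕b27⊕b28⊕b29⊕b30⊕b31 = 0⊕1⊕1⊕0⊕0⊕1⊕0⊕0⊕0⊕1⊕1⊕0⊕1⊕0⊕1⊕0 = 1
Syndrome (s16...s1) = 10101 → position 21.
Overall parity (XOR of all 32 bits, including p0): 1⊕1⊕0⊕1⊕1⊕0⊕0⊕1⊕0⊕1⊕1⊕0⊕0⊕0⊕0⊕0⊕0⊕1⊕1⊕0⊕0⊕1⊕0⊕0⊕0⊕1⊕1⊕0⊕1⊕0⊕1⊕0 = 0
Overall=0, syndrome position=21 → double-bit error detected (uncorrectable).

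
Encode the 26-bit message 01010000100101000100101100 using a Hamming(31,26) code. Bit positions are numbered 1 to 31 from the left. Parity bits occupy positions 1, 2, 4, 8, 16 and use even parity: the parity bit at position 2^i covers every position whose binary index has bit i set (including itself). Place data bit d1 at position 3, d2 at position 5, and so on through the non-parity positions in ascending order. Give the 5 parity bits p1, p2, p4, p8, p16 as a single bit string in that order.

10000

Place data bits at non-power-of-two positions: b3=0, b5=1, b6=0, b7=1, b9=0, b10=0, b11=0, b12=0, b13=1, b14=0, b15=0, b17=1, b18=0, b19=1, b20=0, b21=0, b22=0, b23=1, b24=0, b25=0, b26=1, b27=0, b28=1, b29=1, b30=0, b31=0.
p1 = XOR of data positions {3,5,7,9,11,13,15,17,19,21,23,25,27,29,31} = 0⊕1⊕1⊕0⊕0⊕1⊕0⊕1⊕1⊕0⊕1⊕0⊕0⊕1⊕0 = 1
p2 = XOR of data positions {3,6,7,10,11,14,15,18,19,22,23,26,27,30,31} = 0⊕0⊕1⊕0⊕0⊕0⊕0⊕0⊕1⊕0⊕1⊕1⊕0⊕0⊕0 = 0
p4 = XOR of data positions {5,6,7,12,13,14,15,20,21,22,23,28,29,30,31} = 1⊕0⊕1⊕0⊕1⊕0⊕0⊕0⊕0⊕0⊕1⊕1⊕1⊕0⊕0 = 0
p8 = XOR of data positions {9,10,11,12,13,14,15,24,25,26,27,28,29,30,31} = 0⊕0⊕0⊕0⊕1⊕0⊕0⊕0⊕0⊕1⊕0⊕1⊕1⊕0⊕0 = 0
p16 = XOR of data positions {17,18,19,20,21,22,23,24,25,26,27,28,29,30,31} = 1⊕0⊕1⊕0⊕0⊕0⊕1⊕0⊕0⊕1⊕0⊕1⊕1⊕0⊕0 = 0
Parity bits p1,p2,p4,p8,p16 = 10000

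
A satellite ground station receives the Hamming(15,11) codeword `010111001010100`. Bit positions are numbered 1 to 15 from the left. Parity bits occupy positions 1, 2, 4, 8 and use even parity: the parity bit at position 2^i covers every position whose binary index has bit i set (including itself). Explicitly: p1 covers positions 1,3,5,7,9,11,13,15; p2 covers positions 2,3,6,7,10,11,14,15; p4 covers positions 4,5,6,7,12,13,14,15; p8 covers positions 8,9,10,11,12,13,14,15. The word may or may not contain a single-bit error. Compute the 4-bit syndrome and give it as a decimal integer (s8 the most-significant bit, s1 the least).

s1: b1⊕b3⊕b5⊕b7⊕b9⊕b11⊕b13⊕b15 = 0⊕0⊕1⊕0⊕1⊕1⊕1⊕0 = 0
s2: b2⊕b3⊕b6⊕b7⊕b10⊕b11⊕b14⊕b15 = 1⊕0⊕1⊕0⊕0⊕1⊕0⊕0 = 1
s4: b4⊕b5⊕b6⊕b7⊕b12⊕b13⊕b14⊕b15 = 1⊕1⊕1⊕0⊕0⊕1⊕0⊕0 = 0
s8: b8⊕b9⊕b10⊕b11⊕b12⊕b13⊕b14⊕b15 = 0⊕1⊕0⊕1⊕0⊕1⊕0⊕0 = 1
Syndrome (s8...s1) = 1010 → position 10.

10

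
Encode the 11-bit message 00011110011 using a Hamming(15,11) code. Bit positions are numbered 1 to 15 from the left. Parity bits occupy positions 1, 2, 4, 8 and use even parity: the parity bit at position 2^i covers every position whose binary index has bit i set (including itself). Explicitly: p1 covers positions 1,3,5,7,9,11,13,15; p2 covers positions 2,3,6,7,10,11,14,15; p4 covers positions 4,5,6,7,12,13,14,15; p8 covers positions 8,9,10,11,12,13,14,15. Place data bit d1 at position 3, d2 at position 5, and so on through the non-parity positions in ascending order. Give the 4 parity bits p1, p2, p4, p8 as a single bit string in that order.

0111

Place data bits at non-power-of-two positions: b3=0, b5=0, b6=0, b7=1, b9=1, b10=1, b11=1, b12=0, b13=0, b14=1, b15=1.
p1 = XOR of data positions {3,5,7,9,11,13,15} = 0⊕0⊕1⊕1⊕1⊕0⊕1 = 0
p2 = XOR of data positions {3,6,7,10,11,14,15} = 0⊕0⊕1⊕1⊕1⊕1⊕1 = 1
p4 = XOR of data positions {5,6,7,12,13,14,15} = 0⊕0⊕1⊕0⊕0⊕1⊕1 = 1
p8 = XOR of data positions {9,10,11,12,13,14,15} = 1⊕1⊕1⊕0⊕0⊕1⊕1 = 1
Parity bits p1,p2,p4,p8 = 0111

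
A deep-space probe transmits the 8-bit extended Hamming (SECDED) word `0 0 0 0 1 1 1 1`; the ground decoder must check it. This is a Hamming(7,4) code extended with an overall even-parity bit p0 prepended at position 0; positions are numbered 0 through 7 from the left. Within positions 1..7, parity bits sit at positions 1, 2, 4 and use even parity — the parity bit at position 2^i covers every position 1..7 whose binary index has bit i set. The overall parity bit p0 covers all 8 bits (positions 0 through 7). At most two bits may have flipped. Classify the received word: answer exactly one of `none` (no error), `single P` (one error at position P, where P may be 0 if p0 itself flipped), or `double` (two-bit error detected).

none

s1: b1⊕b3⊕b5⊕b7 = 0⊕0⊕1⊕1 = 0
s2: b2⊕b3⊕b6⊕b7 = 0⊕0⊕1⊕1 = 0
s4: b4⊕b5⊕b6⊕b7 = 1⊕1⊕1⊕1 = 0
Syndrome (s4...s1) = 000 → position 0 (no error).
Overall parity (XOR of all 8 bits, including p0): 0⊕0⊕0⊕0⊕1⊕1⊕1⊕1 = 0
Overall=0, syndrome position=0 → no error.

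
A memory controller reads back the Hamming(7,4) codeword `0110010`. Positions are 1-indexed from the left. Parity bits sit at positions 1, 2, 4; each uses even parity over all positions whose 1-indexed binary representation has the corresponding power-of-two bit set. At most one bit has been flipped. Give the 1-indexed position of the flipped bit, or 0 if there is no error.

7

s1: b1⊕b3⊕b5⊕b7 = 0⊕1⊕0⊕0 = 1
s2: b2⊕b3⊕b6⊕b7 = 1⊕1⊕1⊕0 = 1
s4: b4⊕b5⊕b6⊕b7 = 0⊕0⊕1⊕0 = 1
Syndrome (s4...s1) = 111 → position 7.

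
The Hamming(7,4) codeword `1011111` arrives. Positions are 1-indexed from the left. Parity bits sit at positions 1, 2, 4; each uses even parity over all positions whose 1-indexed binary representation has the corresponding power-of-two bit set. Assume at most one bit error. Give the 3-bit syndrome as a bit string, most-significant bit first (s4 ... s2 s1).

010

s1: b1⊕b3⊕b5⊕b7 = 1⊕1⊕1⊕1 = 0
s2: b2⊕b3⊕b6⊕b7 = 0⊕1⊕1⊕1 = 1
s4: b4⊕b5⊕b6⊕b7 = 1⊕1⊕1⊕1 = 0
Syndrome (s4...s1) = 010 → position 2.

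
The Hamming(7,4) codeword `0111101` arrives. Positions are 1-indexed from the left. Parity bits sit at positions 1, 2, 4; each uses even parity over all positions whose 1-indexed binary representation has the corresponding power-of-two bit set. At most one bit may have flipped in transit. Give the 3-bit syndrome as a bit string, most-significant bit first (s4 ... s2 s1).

s1: b1⊕b3⊕b5⊕b7 = 0⊕1⊕1⊕1 = 1
s2: b2⊕b3⊕b6⊕b7 = 1⊕1⊕0⊕1 = 1
s4: b4⊕b5⊕b6⊕b7 = 1⊕1⊕0⊕1 = 1
Syndrome (s4...s1) = 111 → position 7.

111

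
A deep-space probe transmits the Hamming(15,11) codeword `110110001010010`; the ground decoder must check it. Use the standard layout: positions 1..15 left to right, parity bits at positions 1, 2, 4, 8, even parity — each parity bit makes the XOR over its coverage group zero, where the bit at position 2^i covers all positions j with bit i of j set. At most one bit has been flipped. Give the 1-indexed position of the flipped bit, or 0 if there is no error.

14

s1: b1⊕b3⊕b5⊕b7⊕b9⊕b11⊕b13⊕b15 = 1⊕0⊕1⊕0⊕1⊕1⊕0⊕0 = 0
s2: b2⊕b3⊕b6⊕b7⊕b10⊕b11⊕b14⊕b15 = 1⊕0⊕0⊕0⊕0⊕1⊕1⊕0 = 1
s4: b4⊕b5⊕b6⊕b7⊕b12⊕b13⊕b14⊕b15 = 1⊕1⊕0⊕0⊕0⊕0⊕1⊕0 = 1
s8: b8⊕b9⊕b10⊕b11⊕b12⊕b13⊕b14⊕b15 = 0⊕1⊕0⊕1⊕0⊕0⊕1⊕0 = 1
Syndrome (s8...s1) = 1110 → position 14.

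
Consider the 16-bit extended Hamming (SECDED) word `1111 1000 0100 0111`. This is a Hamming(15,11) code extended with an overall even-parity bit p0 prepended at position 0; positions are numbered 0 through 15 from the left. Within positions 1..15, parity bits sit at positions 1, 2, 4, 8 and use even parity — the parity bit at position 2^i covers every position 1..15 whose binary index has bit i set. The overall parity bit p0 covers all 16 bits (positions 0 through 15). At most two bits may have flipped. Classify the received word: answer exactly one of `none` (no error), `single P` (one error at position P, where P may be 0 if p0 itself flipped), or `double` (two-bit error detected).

s1: b1⊕b3⊕b5⊕b7⊕b9⊕b11⊕b13⊕b15 = 1⊕1⊕0⊕0⊕1⊕0⊕1⊕1 = 1
s2: b2⊕b3⊕b6⊕b7⊕b10⊕b11⊕b14⊕b15 = 1⊕1⊕0⊕0⊕0⊕0⊕1⊕1 = 0
s4: b4⊕b5⊕b6⊕b7⊕b12⊕b13⊕b14⊕b15 = 1⊕0⊕0⊕0⊕0⊕1⊕1⊕1 = 0
s8: b8⊕b9⊕b10⊕b11⊕b12⊕b13⊕b14⊕b15 = 0⊕1⊕0⊕0⊕0⊕1⊕1⊕1 = 0
Syndrome (s8...s1) = 0001 → position 1.
Overall parity (XOR of all 16 bits, including p0): 1⊕1⊕1⊕1⊕1⊕0⊕0⊕0⊕0⊕1⊕0⊕0⊕0⊕1⊕1⊕1 = 1
Overall=1, syndrome position=1 → single-bit error at position 1.

single 1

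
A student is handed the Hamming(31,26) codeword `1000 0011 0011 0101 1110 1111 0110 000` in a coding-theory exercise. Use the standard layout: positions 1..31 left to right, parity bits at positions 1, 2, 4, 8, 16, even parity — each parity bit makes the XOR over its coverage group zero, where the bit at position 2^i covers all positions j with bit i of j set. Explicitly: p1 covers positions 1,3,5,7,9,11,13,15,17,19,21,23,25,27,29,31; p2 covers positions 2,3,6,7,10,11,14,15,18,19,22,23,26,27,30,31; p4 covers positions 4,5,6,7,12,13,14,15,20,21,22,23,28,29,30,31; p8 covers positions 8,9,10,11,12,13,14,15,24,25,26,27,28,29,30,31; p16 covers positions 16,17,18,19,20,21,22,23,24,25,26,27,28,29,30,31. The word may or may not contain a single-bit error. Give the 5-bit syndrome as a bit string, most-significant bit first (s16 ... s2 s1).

s1: b1⊕b3⊕b5⊕b7⊕b9⊕b11⊕b13⊕b15⊕b17⊕b19⊕b21⊕b23⊕b25⊕b27⊕b29⊕b31 = 1⊕0⊕0⊕1⊕0⊕1⊕0⊕0⊕1⊕1⊕1⊕1⊕0⊕1⊕0⊕0 = 0
s2: b2⊕b3⊕b6⊕b7⊕b10⊕b11⊕b14⊕b15⊕b18⊕b19⊕b22⊕b23⊕b26⊕b27⊕b30⊕b31 = 0⊕0⊕0⊕1⊕0⊕1⊕1⊕0⊕1⊕1⊕1⊕1⊕1⊕1⊕0⊕0 = 1
s4: b4⊕b5⊕b6⊕b7⊕b12⊕b13⊕b14⊕b15⊕b20⊕b21⊕b22⊕b23⊕b28⊕b29⊕b30⊕b31 = 0⊕0⊕0⊕1⊕1⊕0⊕1⊕0⊕0⊕1⊕1⊕1⊕0⊕0⊕0⊕0 = 0
s8: b8⊕b9⊕b10⊕b11⊕b12⊕b13⊕b14⊕b15⊕b24⊕b25⊕b26⊕b27⊕b28⊕b29⊕b30⊕b31 = 1⊕0⊕0⊕1⊕1⊕0⊕1⊕0⊕1⊕0⊕1⊕1⊕0⊕0⊕0⊕0 = 1
s16: b16⊕b17⊕b18⊕b19⊕b20⊕b21⊕b22⊕b23⊕b24⊕b25⊕b26⊕b27⊕b28⊕b29⊕b30⊕b31 = 1⊕1⊕1⊕1⊕0⊕1⊕1⊕1⊕1⊕0⊕1⊕1⊕0⊕0⊕0⊕0 = 0
Syndrome (s16...s1) = 01010 → position 10.

01010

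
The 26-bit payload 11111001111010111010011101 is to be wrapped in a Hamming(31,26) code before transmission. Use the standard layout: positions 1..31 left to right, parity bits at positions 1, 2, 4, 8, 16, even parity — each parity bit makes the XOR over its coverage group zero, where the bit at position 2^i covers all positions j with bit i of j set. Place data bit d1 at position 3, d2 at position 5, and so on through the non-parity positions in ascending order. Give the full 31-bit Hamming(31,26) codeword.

Place data bits at non-power-of-two positions: b3=1, b5=1, b6=1, b7=1, b9=1, b10=0, b11=0, b12=1, b13=1, b14=1, b15=1, b17=0, b18=1, b19=0, b20=1, b21=1, b22=1, b23=0, b24=1, b25=0, b26=0, b27=1, b28=1, b29=1, b30=0, b31=1.
p1 = XOR of data positions {3,5,7,9,11,13,15,17,19,21,23,25,27,29,31} = 1⊕1⊕1⊕1⊕0⊕1⊕1⊕0⊕0⊕1⊕0⊕0⊕1⊕1⊕1 = 0
p2 = XOR of data positions {3,6,7,10,11,14,15,18,19,22,23,26,27,30,31} = 1⊕1⊕1⊕0⊕0⊕1⊕1⊕1⊕0⊕1⊕0⊕0⊕1⊕0⊕1 = 1
p4 = XOR of data positions {5,6,7,12,13,14,15,20,21,22,23,28,29,30,31} = 1⊕1⊕1⊕1⊕1⊕1⊕1⊕1⊕1⊕1⊕0⊕1⊕1⊕0⊕1 = 1
p8 = XOR of data positions {9,10,11,12,13,14,15,24,25,26,27,28,29,30,31} = 1⊕0⊕0⊕1⊕1⊕1⊕1⊕1⊕0⊕0⊕1⊕1⊕1⊕0⊕1 = 0
p16 = XOR of data positions {17,18,19,20,21,22,23,24,25,26,27,28,29,30,31} = 0⊕1⊕0⊕1⊕1⊕1⊕0⊕1⊕0⊕0⊕1⊕1⊕1⊕0⊕1 = 1
Codeword b1..b31 = 0111111010011111010111010011101

0111111010011111010111010011101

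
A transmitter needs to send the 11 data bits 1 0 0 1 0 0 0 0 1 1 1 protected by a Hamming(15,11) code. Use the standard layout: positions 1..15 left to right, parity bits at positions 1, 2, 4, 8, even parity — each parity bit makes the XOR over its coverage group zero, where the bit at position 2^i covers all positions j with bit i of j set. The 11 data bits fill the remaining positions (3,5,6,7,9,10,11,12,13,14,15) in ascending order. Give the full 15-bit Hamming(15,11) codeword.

001000110000111

Place data bits at non-power-of-two positions: b3=1, b5=0, b6=0, b7=1, b9=0, b10=0, b11=0, b12=0, b13=1, b14=1, b15=1.
p1 = XOR of data positions {3,5,7,9,11,13,15} = 1⊕0⊕1⊕0⊕0⊕1⊕1 = 0
p2 = XOR of data positions {3,6,7,10,11,14,15} = 1⊕0⊕1⊕0⊕0⊕1⊕1 = 0
p4 = XOR of data positions {5,6,7,12,13,14,15} = 0⊕0⊕1⊕0⊕1⊕1⊕1 = 0
p8 = XOR of data positions {9,10,11,12,13,14,15} = 0⊕0⊕0⊕0⊕1⊕1⊕1 = 1
Codeword b1..b15 = 001000110000111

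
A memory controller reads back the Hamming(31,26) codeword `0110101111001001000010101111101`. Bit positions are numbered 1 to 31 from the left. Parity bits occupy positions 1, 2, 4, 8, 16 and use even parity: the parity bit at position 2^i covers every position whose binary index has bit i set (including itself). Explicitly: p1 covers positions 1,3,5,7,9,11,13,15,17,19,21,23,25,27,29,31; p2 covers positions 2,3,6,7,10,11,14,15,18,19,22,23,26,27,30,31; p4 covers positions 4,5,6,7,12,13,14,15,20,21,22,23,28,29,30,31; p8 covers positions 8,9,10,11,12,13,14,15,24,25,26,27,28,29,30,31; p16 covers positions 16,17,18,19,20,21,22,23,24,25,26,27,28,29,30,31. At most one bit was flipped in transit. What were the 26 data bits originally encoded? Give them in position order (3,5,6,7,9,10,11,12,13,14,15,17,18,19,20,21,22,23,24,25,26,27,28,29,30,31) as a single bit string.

11011100100100010101111101

s1: b1⊕b3⊕b5⊕b7⊕b9⊕b11⊕b13⊕b15⊕b17⊕b19⊕b21⊕b23⊕b25⊕b27⊕b29⊕b31 = 0⊕1⊕1⊕1⊕1⊕0⊕1⊕0⊕0⊕0⊕1⊕1⊕1⊕1⊕1⊕1 = 1
s2: b2⊕b3⊕b6⊕b7⊕b10⊕b11⊕b14⊕b15⊕b18⊕b19⊕b22⊕b23⊕b26⊕b27⊕b30⊕b31 = 1⊕1⊕0⊕1⊕1⊕0⊕0⊕0⊕0⊕0⊕0⊕1⊕1⊕1⊕0⊕1 = 0
s4: b4⊕b5⊕b6⊕b7⊕b12⊕b13⊕b14⊕b15⊕b20⊕b21⊕b22⊕b23⊕b28⊕b29⊕b30⊕b31 = 0⊕1⊕0⊕1⊕0⊕1⊕0⊕0⊕0⊕1⊕0⊕1⊕1⊕1⊕0⊕1 = 0
s8: b8⊕b9⊕b10⊕b11⊕b12⊕b13⊕b14⊕b15⊕b24⊕b25⊕b26⊕b27⊕b28⊕b29⊕b30⊕b31 = 1⊕1⊕1⊕0⊕0⊕1⊕0⊕0⊕0⊕1⊕1⊕1⊕1⊕1⊕0⊕1 = 0
s16: b16⊕b17⊕b18⊕b19⊕b20⊕b21⊕b22⊕b23⊕b24⊕b25⊕b26⊕b27⊕b28⊕b29⊕b30⊕b31 = 1⊕0⊕0⊕0⊕0⊕1⊕0⊕1⊕0⊕1⊕1⊕1⊕1⊕1⊕0⊕1 = 1
Syndrome (s16...s1) = 10001 → position 17.
Flip bit 17: corrected codeword = 0110101111001001100010101111101
Data bits at positions 3,5,6,7,9,10,11,12,13,14,15,17,18,19,20,21,22,23,24,25,26,27,28,29,30,31: 11011100100100010101111101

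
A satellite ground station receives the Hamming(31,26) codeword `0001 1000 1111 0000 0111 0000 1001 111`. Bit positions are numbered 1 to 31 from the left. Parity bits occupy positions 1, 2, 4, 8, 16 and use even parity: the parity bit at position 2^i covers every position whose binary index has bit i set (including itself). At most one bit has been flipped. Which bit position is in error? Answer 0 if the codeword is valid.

9

s1: b1⊕b3⊕b5⊕b7⊕b9⊕b11⊕b13⊕b15⊕b17⊕b19⊕b21⊕b23⊕b25⊕b27⊕b29⊕b31 = 0⊕0⊕1⊕0⊕1⊕1⊕0⊕0⊕0⊕1⊕0⊕0⊕1⊕0⊕1⊕1 = 1
s2: b2⊕b3⊕b6⊕b7⊕b10⊕b11⊕b14⊕b15⊕b18⊕b19⊕b22⊕b23⊕b26⊕b27⊕b30⊕b31 = 0⊕0⊕0⊕0⊕1⊕1⊕0⊕0⊕1⊕1⊕0⊕0⊕0⊕0⊕1⊕1 = 0
s4: b4⊕b5⊕b6⊕b7⊕b12⊕b13⊕b14⊕b15⊕b20⊕b21⊕b22⊕b23⊕b28⊕b29⊕b30⊕b31 = 1⊕1⊕0⊕0⊕1⊕0⊕0⊕0⊕1⊕0⊕0⊕0⊕1⊕1⊕1⊕1 = 0
s8: b8⊕b9⊕b10⊕b11⊕b12⊕b13⊕b14⊕b15⊕b24⊕b25⊕b26⊕b27⊕b28⊕b29⊕b30⊕b31 = 0⊕1⊕1⊕1⊕1⊕0⊕0⊕0⊕0⊕1⊕0⊕0⊕1⊕1⊕1⊕1 = 1
s16: b16⊕b17⊕b18⊕b19⊕b20⊕b21⊕b22⊕b23⊕b24⊕b25⊕b26⊕b27⊕b28⊕b29⊕b30⊕b31 = 0⊕0⊕1⊕1⊕1⊕0⊕0⊕0⊕0⊕1⊕0⊕0⊕1⊕1⊕1⊕1 = 0
Syndrome (s16...s1) = 01001 → position 9.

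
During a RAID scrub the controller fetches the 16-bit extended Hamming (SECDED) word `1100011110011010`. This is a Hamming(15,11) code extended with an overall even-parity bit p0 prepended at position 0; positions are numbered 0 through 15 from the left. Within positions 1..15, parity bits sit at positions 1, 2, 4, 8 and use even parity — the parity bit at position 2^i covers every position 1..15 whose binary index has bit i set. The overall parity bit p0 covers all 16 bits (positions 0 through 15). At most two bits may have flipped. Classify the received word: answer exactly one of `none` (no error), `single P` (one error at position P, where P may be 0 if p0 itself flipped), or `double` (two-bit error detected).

s1: b1⊕b3⊕b5⊕b7⊕b9⊕b11⊕b13⊕b15 = 1⊕0⊕1⊕1⊕0⊕1⊕0⊕0 = 0
s2: b2⊕b3⊕b6⊕b7⊕b10⊕b11⊕b14⊕b15 = 0⊕0⊕1⊕1⊕0⊕1⊕1⊕0 = 0
s4: b4⊕b5⊕b6⊕b7⊕b12⊕b13⊕b14⊕b15 = 0⊕1⊕1⊕1⊕1⊕0⊕1⊕0 = 1
s8: b8⊕b9⊕b10⊕b11⊕b12⊕b13⊕b14⊕b15 = 1⊕0⊕0⊕1⊕1⊕0⊕1⊕0 = 0
Syndrome (s8...s1) = 0100 → position 4.
Overall parity (XOR of all 16 bits, including p0): 1⊕1⊕0⊕0⊕0⊕1⊕1⊕1⊕1⊕0⊕0⊕1⊕1⊕0⊕1⊕0 = 1
Overall=1, syndrome position=4 → single-bit error at position 4.

single 4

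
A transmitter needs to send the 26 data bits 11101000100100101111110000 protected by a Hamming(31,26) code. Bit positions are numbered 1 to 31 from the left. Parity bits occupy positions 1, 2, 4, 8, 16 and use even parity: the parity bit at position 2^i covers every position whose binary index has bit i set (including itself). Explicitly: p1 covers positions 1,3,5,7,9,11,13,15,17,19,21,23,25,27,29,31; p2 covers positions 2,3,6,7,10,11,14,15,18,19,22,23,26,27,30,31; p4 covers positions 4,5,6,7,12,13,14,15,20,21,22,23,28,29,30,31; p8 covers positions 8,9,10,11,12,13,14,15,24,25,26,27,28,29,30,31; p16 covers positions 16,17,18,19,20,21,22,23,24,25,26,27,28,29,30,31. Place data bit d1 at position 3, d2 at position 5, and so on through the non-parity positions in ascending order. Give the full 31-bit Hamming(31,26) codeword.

Place data bits at non-power-of-two positions: b3=1, b5=1, b6=1, b7=0, b9=1, b10=0, b11=0, b12=0, b13=1, b14=0, b15=0, b17=1, b18=0, b19=0, b20=1, b21=0, b22=1, b23=1, b24=1, b25=1, b26=1, b27=1, b28=0, b29=0, b30=0, b31=0.
p1 = XOR of data positions {3,5,7,9,11,13,15,17,19,21,23,25,27,29,31} = 1⊕1⊕0⊕1⊕0⊕1⊕0⊕1⊕0⊕0⊕1⊕1⊕1⊕0⊕0 = 0
p2 = XOR of data positions {3,6,7,10,11,14,15,18,19,22,23,26,27,30,31} = 1⊕1⊕0⊕0⊕0⊕0⊕0⊕0⊕0⊕1⊕1⊕1⊕1⊕0⊕0 = 0
p4 = XOR of data positions {5,6,7,12,13,14,15,20,21,22,23,28,29,30,31} = 1⊕1⊕0⊕0⊕1⊕0⊕0⊕1⊕0⊕1⊕1⊕0⊕0⊕0⊕0 = 0
p8 = XOR of data positions {9,10,11,12,13,14,15,24,25,26,27,28,29,30,31} = 1⊕0⊕0⊕0⊕1⊕0⊕0⊕1⊕1⊕1⊕1⊕0⊕0⊕0⊕0 = 0
p16 = XOR of data positions {17,18,19,20,21,22,23,24,25,26,27,28,29,30,31} = 1⊕0⊕0⊕1⊕0⊕1⊕1⊕1⊕1⊕1⊕1⊕0⊕0⊕0⊕0 = 0
Codeword b1..b31 = 0010110010001000100101111110000

0010110010001000100101111110000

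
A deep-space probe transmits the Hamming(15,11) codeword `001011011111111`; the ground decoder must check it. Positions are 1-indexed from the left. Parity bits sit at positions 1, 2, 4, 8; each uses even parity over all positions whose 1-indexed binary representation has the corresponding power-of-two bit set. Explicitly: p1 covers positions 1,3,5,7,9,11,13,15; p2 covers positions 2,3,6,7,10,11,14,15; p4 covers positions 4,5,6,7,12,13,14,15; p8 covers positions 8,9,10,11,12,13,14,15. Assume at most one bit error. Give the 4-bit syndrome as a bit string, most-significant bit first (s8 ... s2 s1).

s1: b1⊕b3⊕b5⊕b7⊕b9⊕b11⊕b13⊕b15 = 0⊕1⊕1⊕0⊕1⊕1⊕1⊕1 = 0
s2: b2⊕b3⊕b6⊕b7⊕b10⊕b11⊕b14⊕b15 = 0⊕1⊕1⊕0⊕1⊕1⊕1⊕1 = 0
s4: b4⊕b5⊕b6⊕b7⊕b12⊕b13⊕b14⊕b15 = 0⊕1⊕1⊕0⊕1⊕1⊕1⊕1 = 0
s8: b8⊕b9⊕b10⊕b11⊕b12⊕b13⊕b14⊕b15 = 1⊕1⊕1⊕1⊕1⊕1⊕1⊕1 = 0
Syndrome (s8...s1) = 0000 → position 0 (no error).

0000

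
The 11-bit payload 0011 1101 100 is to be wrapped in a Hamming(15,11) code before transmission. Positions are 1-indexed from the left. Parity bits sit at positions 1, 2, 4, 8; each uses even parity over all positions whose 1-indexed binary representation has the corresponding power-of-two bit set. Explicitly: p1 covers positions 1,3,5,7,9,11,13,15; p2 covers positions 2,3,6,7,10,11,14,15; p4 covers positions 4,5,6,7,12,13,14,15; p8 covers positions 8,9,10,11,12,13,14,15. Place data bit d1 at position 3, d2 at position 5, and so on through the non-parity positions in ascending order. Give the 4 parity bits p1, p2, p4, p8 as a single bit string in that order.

Place data bits at non-power-of-two positions: b3=0, b5=0, b6=1, b7=1, b9=1, b10=1, b11=0, b12=1, b13=1, b14=0, b15=0.
p1 = XOR of data positions {3,5,7,9,11,13,15} = 0⊕0⊕1⊕1⊕0⊕1⊕0 = 1
p2 = XOR of data positions {3,6,7,10,11,14,15} = 0⊕1⊕1⊕1⊕0⊕0⊕0 = 1
p4 = XOR of data positions {5,6,7,12,13,14,15} = 0⊕1⊕1⊕1⊕1⊕0⊕0 = 0
p8 = XOR of data positions {9,10,11,12,13,14,15} = 1⊕1⊕0⊕1⊕1⊕0⊕0 = 0
Parity bits p1,p2,p4,p8 = 1100

1100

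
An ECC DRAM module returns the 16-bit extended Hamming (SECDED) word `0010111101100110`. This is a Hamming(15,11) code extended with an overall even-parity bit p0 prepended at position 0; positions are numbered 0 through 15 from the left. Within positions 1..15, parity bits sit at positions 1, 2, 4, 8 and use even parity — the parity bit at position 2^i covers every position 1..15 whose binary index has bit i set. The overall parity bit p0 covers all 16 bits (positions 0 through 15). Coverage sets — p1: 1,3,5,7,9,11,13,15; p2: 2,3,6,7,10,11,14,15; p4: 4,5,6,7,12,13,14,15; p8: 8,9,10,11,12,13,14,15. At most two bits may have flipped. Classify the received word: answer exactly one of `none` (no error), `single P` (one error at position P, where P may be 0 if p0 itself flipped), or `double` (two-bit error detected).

single 2

s1: b1⊕b3⊕b5⊕b7⊕b9⊕b11⊕b13⊕b15 = 0⊕0⊕1⊕1⊕1⊕0⊕1⊕0 = 0
s2: b2⊕b3⊕b6⊕b7⊕b10⊕b11⊕b14⊕b15 = 1⊕0⊕1⊕1⊕1⊕0⊕1⊕0 = 1
s4: b4⊕b5⊕b6⊕b7⊕b12⊕b13⊕b14⊕b15 = 1⊕1⊕1⊕1⊕0⊕1⊕1⊕0 = 0
s8: b8⊕b9⊕b10⊕b11⊕b12⊕b13⊕b14⊕b15 = 0⊕1⊕1⊕0⊕0⊕1⊕1⊕0 = 0
Syndrome (s8...s1) = 0010 → position 2.
Overall parity (XOR of all 16 bits, including p0): 0⊕0⊕1⊕0⊕1⊕1⊕1⊕1⊕0⊕1⊕1⊕0⊕0⊕1⊕1⊕0 = 1
Overall=1, syndrome position=2 → single-bit error at position 2.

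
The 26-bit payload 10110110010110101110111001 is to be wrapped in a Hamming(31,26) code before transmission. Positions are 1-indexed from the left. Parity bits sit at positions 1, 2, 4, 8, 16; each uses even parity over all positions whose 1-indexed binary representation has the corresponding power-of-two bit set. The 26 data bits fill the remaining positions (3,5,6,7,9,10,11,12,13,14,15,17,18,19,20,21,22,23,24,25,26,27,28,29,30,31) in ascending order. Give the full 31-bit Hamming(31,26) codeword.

Place data bits at non-power-of-two positions: b3=1, b5=0, b6=1, b7=1, b9=0, b10=1, b11=1, b12=0, b13=0, b14=1, b15=0, b17=1, b18=1, b19=0, b20=1, b21=0, b22=1, b23=1, b24=1, b25=0, b26=1, b27=1, b28=1, b29=0, b30=0, b31=1.
p1 = XOR of data positions {3,5,7,9,11,13,15,17,19,21,23,25,27,29,31} = 1⊕0⊕1⊕0⊕1⊕0⊕0⊕1⊕0⊕0⊕1⊕0⊕1⊕0⊕1 = 1
p2 = XOR of data positions {3,6,7,10,11,14,15,18,19,22,23,26,27,30,31} = 1⊕1⊕1⊕1⊕1⊕1⊕0⊕1⊕0⊕1⊕1⊕1⊕1⊕0⊕1 = 0
p4 = XOR of data positions {5,6,7,12,13,14,15,20,21,22,23,28,29,30,31} = 0⊕1⊕1⊕0⊕0⊕1⊕0⊕1⊕0⊕1⊕1⊕1⊕0⊕0⊕1 = 0
p8 = XOR of data positions {9,10,11,12,13,14,15,24,25,26,27,28,29,30,31} = 0⊕1⊕1⊕0⊕0⊕1⊕0⊕1⊕0⊕1⊕1⊕1⊕0⊕0⊕1 = 0
p16 = XOR of data positions {17,18,19,20,21,22,23,24,25,26,27,28,29,30,31} = 1⊕1⊕0⊕1⊕0⊕1⊕1⊕1⊕0⊕1⊕1⊕1⊕0⊕0⊕1 = 0
Codeword b1..b31 = 1010011001100100110101110111001

1010011001100100110101110111001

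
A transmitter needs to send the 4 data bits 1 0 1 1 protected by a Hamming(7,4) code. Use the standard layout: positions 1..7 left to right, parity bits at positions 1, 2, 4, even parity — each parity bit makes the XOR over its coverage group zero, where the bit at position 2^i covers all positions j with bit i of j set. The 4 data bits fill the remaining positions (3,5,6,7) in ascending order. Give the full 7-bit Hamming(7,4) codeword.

0110011

Place data bits at non-power-of-two positions: b3=1, b5=0, b6=1, b7=1.
p1 = XOR of data positions {3,5,7} = 1⊕0⊕1 = 0
p2 = XOR of data positions {3,6,7} = 1⊕1⊕1 = 1
p4 = XOR of data positions {5,6,7} = 0⊕1⊕1 = 0
Codeword b1..b7 = 0110011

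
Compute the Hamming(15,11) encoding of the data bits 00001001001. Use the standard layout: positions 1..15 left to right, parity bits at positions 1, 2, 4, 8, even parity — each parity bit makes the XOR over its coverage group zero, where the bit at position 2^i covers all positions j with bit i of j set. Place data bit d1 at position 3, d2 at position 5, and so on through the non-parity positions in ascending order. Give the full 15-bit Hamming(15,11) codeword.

Place data bits at non-power-of-two positions: b3=0, b5=0, b6=0, b7=0, b9=1, b10=0, b11=0, b12=1, b13=0, b14=0, b15=1.
p1 = XOR of data positions {3,5,7,9,11,13,15} = 0⊕0⊕0⊕1⊕0⊕0⊕1 = 0
p2 = XOR of data positions {3,6,7,10,11,14,15} = 0⊕0⊕0⊕0⊕0⊕0⊕1 = 1
p4 = XOR of data positions {5,6,7,12,13,14,15} = 0⊕0⊕0⊕1⊕0⊕0⊕1 = 0
p8 = XOR of data positions {9,10,11,12,13,14,15} = 1⊕0⊕0⊕1⊕0⊕0⊕1 = 1
Codeword b1..b15 = 010000011001001

010000011001001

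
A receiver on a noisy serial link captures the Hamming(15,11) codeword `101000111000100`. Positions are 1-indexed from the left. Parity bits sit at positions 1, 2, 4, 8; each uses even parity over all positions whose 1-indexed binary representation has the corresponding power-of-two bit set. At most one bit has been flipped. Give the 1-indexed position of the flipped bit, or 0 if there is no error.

9

s1: b1⊕b3⊕b5⊕b7⊕b9⊕b11⊕b13⊕b15 = 1⊕1⊕0⊕1⊕1⊕0⊕1⊕0 = 1
s2: b2⊕b3⊕b6⊕b7⊕b10⊕b11⊕b14⊕b15 = 0⊕1⊕0⊕1⊕0⊕0⊕0⊕0 = 0
s4: b4⊕b5⊕b6⊕b7⊕b12⊕b13⊕b14⊕b15 = 0⊕0⊕0⊕1⊕0⊕1⊕0⊕0 = 0
s8: b8⊕b9⊕b10⊕b11⊕b12⊕b13⊕b14⊕b15 = 1⊕1⊕0⊕0⊕0⊕1⊕0⊕0 = 1
Syndrome (s8...s1) = 1001 → position 9.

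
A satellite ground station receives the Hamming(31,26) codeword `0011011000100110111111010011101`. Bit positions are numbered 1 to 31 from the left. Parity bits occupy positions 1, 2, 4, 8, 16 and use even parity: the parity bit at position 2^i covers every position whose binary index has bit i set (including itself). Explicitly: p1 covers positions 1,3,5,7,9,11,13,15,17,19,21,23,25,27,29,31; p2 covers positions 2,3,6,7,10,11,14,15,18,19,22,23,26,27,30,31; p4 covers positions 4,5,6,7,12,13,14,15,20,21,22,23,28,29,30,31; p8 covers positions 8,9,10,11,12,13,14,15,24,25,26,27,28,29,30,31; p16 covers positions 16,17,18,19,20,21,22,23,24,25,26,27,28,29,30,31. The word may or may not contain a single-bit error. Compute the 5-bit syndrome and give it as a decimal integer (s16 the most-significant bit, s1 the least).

22

s1: b1⊕b3⊕b5⊕b7⊕b9⊕b11⊕b13⊕b15⊕b17⊕b19⊕b21⊕b23⊕b25⊕b27⊕b29⊕b31 = 0⊕1⊕0⊕1⊕0⊕1⊕0⊕1⊕1⊕1⊕1⊕0⊕0⊕1⊕1⊕1 = 0
s2: b2⊕b3⊕b6⊕b7⊕b10⊕b11⊕b14⊕b15⊕b18⊕b19⊕b22⊕b23⊕b26⊕b27⊕b30⊕b31 = 0⊕1⊕1⊕1⊕0⊕1⊕1⊕1⊕1⊕1⊕1⊕0⊕0⊕1⊕0⊕1 = 1
s4: b4⊕b5⊕b6⊕b7⊕b12⊕b13⊕b14⊕b15⊕b20⊕b21⊕b22⊕b23⊕b28⊕b29⊕b30⊕b31 = 1⊕0⊕1⊕1⊕0⊕0⊕1⊕1⊕1⊕1⊕1⊕0⊕1⊕1⊕0⊕1 = 1
s8: b8⊕b9⊕b10⊕b11⊕b12⊕b13⊕b14⊕b15⊕b24⊕b25⊕b26⊕b27⊕b28⊕b29⊕b30⊕b31 = 0⊕0⊕0⊕1⊕0⊕0⊕1⊕1⊕1⊕0⊕0⊕1⊕1⊕1⊕0⊕1 = 0
s16: b16⊕b17⊕b18⊕b19⊕b20⊕b21⊕b22⊕b23⊕b24⊕b25⊕b26⊕b27⊕b28⊕b29⊕b30⊕b31 = 0⊕1⊕1⊕1⊕1⊕1⊕1⊕0⊕1⊕0⊕0⊕1⊕1⊕1⊕0⊕1 = 1
Syndrome (s16...s1) = 10110 → position 22.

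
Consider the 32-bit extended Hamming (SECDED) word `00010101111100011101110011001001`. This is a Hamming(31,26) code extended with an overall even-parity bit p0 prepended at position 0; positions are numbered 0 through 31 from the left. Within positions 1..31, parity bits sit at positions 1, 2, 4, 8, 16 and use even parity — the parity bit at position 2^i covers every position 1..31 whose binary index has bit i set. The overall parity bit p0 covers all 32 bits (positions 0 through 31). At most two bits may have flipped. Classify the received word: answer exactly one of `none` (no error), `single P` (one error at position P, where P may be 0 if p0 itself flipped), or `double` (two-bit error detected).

s1: b1⊕b3⊕b5⊕b7⊕b9⊕b11⊕b13⊕b15⊕b17⊕b19⊕b21⊕b23⊕b25⊕b27⊕b29⊕b31 = 0⊕1⊕1⊕1⊕1⊕1⊕0⊕1⊕1⊕1⊕1⊕0⊕1⊕0⊕0⊕1 = 1
s2: b2⊕b3⊕b6⊕b7⊕b10⊕b11⊕b14⊕b15⊕b18⊕b19⊕b22⊕b23⊕b26⊕b27⊕b30⊕b31 = 0⊕1⊕0⊕1⊕1⊕1⊕0⊕1⊕0⊕1⊕0⊕0⊕0⊕0⊕0⊕1 = 1
s4: b4⊕b5⊕b6⊕b7⊕b12⊕b13⊕b14⊕b15⊕b20⊕b21⊕b22⊕b23⊕b28⊕b29⊕b30⊕b31 = 0⊕1⊕0⊕1⊕0⊕0⊕0⊕1⊕1⊕1⊕0⊕0⊕1⊕0⊕0⊕1 = 1
s8: b8⊕b9⊕b10⊕b11⊕b12⊕b13⊕b14⊕b15⊕b24⊕b25⊕b26⊕b27⊕b28⊕b29⊕b30⊕b31 = 1⊕1⊕1⊕1⊕0⊕0⊕0⊕1⊕1⊕1⊕0⊕0⊕1⊕0⊕0⊕1 = 1
s16: b16⊕b17⊕b18⊕b19⊕b20⊕b21⊕b22⊕b23⊕b24⊕b25⊕b26⊕b27⊕b28⊕b29⊕b30⊕b31 = 1⊕1⊕0⊕1⊕1⊕1⊕0⊕0⊕1⊕1⊕0⊕0⊕1⊕0⊕0⊕1 = 1
Syndrome (s16...s1) = 11111 → position 31.
Overall parity (XOR of all 32 bits, including p0): 0⊕0⊕0⊕1⊕0⊕1⊕0⊕1⊕1⊕1⊕1⊕1⊕0⊕0⊕0⊕1⊕1⊕1⊕0⊕1⊕1⊕1⊕0⊕0⊕1⊕1⊕0⊕0⊕1⊕0⊕0⊕1 = 1
Overall=1, syndrome position=31 → single-bit error at position 31.

single 31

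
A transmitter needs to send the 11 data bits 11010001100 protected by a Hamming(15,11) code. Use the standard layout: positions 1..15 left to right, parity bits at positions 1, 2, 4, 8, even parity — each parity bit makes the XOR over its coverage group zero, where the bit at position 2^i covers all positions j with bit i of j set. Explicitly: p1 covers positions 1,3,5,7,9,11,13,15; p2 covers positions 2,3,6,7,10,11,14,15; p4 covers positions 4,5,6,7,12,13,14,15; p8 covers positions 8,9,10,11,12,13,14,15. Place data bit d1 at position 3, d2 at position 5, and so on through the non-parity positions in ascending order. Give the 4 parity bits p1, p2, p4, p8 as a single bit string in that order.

0000

Place data bits at non-power-of-two positions: b3=1, b5=1, b6=0, b7=1, b9=0, b10=0, b11=0, b12=1, b13=1, b14=0, b15=0.
p1 = XOR of data positions {3,5,7,9,11,13,15} = 1⊕1⊕1⊕0⊕0⊕1⊕0 = 0
p2 = XOR of data positions {3,6,7,10,11,14,15} = 1⊕0⊕1⊕0⊕0⊕0⊕0 = 0
p4 = XOR of data positions {5,6,7,12,13,14,15} = 1⊕0⊕1⊕1⊕1⊕0⊕0 = 0
p8 = XOR of data positions {9,10,11,12,13,14,15} = 0⊕0⊕0⊕1⊕1⊕0⊕0 = 0
Parity bits p1,p2,p4,p8 = 0000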